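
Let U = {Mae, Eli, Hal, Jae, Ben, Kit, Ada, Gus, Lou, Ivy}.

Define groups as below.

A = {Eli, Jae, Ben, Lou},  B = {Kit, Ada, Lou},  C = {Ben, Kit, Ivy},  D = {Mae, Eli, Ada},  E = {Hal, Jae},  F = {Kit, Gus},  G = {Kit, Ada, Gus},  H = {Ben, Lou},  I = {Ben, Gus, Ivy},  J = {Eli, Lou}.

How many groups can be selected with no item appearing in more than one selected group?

4

D, E, F, H are pairwise disjoint (D={Mae,Eli,Ada}; E={Hal,Jae}; F={Kit,Gus}; H={Ben,Lou}).
Every remaining group overlaps one of these, and no 5 of the listed groups are pairwise disjoint, so 4 is the maximum.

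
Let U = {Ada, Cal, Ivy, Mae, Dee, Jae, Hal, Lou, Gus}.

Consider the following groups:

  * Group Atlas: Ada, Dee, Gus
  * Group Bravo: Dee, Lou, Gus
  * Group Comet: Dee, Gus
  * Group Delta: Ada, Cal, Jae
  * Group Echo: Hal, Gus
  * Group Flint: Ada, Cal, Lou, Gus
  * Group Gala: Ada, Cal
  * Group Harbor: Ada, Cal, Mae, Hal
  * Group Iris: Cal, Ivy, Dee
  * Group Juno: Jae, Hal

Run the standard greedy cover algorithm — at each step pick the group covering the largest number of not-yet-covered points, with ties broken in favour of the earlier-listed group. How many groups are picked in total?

4

Greedy: pick Flint (covers 4 new) → pick Harbor (covers 2 new) → pick Iris (covers 2 new) → pick Delta (covers 1 new). Total picks: 4.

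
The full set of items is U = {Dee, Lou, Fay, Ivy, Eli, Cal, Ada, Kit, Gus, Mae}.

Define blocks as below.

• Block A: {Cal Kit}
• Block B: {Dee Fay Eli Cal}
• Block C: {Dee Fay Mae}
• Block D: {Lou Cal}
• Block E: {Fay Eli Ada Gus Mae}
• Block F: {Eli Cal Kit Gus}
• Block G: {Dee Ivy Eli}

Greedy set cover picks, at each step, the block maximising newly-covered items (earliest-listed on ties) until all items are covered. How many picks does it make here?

4

Greedy: pick E (covers 5 new) → pick A (covers 2 new) → pick G (covers 2 new) → pick D (covers 1 new). Total picks: 4.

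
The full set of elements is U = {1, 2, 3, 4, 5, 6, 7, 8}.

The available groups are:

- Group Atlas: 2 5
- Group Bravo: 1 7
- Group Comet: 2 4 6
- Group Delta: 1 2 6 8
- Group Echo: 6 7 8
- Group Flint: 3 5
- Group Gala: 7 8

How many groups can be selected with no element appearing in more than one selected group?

Comet, Flint, Gala are pairwise disjoint (Comet={2,4,6}; Flint={3,5}; Gala={7,8}).
Every remaining group overlaps one of these, and no 4 of the listed groups are pairwise disjoint, so 3 is the maximum.

3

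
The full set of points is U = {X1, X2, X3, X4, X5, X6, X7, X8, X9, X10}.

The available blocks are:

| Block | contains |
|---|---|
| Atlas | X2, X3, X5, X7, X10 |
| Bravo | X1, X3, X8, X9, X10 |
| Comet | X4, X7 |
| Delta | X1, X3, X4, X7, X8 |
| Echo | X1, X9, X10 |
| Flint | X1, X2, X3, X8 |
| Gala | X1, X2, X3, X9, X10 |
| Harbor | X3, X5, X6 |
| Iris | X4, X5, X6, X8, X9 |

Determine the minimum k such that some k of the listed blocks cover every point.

Atlas and Flint and Iris together: Atlas ∪ Flint ∪ Iris = {X1, X2, X3, X4, X5, X6, X7, X8, X9, X10} — every point is covered.
No 2 of the 9 blocks cover everything (all 36 combinations miss at least one point), so 3 is optimal.

3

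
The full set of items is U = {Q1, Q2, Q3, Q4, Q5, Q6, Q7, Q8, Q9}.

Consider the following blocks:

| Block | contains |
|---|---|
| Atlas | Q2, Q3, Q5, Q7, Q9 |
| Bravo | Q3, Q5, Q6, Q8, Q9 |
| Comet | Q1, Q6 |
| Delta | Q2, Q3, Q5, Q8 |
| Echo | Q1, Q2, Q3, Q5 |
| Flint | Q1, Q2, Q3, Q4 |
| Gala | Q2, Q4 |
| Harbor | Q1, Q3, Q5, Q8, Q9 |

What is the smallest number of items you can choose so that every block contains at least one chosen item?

H = {Q1, Q4, Q5} meets every block (each contains at least one member of H), and |H| = 3.
No choice of 2 items meets every block, so 3 is the minimum.

3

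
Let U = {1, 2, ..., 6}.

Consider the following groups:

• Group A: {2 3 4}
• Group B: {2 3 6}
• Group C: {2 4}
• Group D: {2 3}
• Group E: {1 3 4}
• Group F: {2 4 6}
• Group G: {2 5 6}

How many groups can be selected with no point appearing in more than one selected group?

2

E, G are pairwise disjoint (E={1,3,4}; G={2,5,6}).
Every remaining group overlaps one of these, and no 3 of the listed groups are pairwise disjoint, so 2 is the maximum.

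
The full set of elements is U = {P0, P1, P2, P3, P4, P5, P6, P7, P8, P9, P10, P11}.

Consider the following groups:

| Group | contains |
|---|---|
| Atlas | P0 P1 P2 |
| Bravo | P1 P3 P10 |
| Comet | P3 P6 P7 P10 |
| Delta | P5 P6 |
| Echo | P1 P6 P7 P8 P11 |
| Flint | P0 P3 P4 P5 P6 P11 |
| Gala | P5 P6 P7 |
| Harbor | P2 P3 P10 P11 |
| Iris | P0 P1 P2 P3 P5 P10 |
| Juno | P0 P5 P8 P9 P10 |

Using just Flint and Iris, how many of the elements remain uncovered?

Union of Flint, Iris = {P0, P1, P2, P3, P4, P5, P6, P10, P11}.
Not covered: P7, P8, P9 — 3 elements.

3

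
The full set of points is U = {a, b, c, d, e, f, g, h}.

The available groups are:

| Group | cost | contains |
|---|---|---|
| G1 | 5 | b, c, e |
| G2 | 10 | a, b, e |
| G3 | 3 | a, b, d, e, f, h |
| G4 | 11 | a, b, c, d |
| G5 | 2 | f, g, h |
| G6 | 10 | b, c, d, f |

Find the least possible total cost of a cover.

G1, G3, G5 together cover every point (G1 ∪ G3 ∪ G5 = {a, b, c, d, e, f, g, h}); total cost 5 + 3 + 2 = 10.
No covering selection has total cost below 10.

10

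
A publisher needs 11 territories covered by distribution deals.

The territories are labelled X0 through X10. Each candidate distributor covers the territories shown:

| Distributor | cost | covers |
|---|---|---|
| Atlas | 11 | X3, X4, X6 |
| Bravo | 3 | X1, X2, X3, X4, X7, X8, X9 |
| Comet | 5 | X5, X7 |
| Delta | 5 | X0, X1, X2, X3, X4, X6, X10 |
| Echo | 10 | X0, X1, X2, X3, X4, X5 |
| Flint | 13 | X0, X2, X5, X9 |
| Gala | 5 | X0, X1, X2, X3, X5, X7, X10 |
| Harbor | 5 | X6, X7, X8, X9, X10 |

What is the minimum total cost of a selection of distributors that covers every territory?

13

Bravo, Comet, Delta together cover every territory (Bravo ∪ Comet ∪ Delta = {X0, X1, X2, X3, X4, X5, X6, X7, X8, X9, X10}); total cost 3 + 5 + 5 = 13.
No covering selection has total cost below 13.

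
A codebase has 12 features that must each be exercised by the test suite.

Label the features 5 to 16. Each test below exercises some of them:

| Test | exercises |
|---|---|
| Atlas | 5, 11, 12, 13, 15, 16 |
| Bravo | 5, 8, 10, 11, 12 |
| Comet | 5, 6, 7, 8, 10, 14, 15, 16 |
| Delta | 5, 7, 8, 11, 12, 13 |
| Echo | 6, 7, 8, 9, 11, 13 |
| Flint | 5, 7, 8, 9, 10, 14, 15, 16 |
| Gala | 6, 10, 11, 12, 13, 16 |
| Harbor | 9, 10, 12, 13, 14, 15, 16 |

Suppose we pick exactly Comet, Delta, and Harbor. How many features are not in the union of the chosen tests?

0

Union of Comet, Delta, Harbor = {5, 6, 7, 8, 9, 10, 11, 12, 13, 14, 15, 16} — that's every feature, so 0 are uncovered.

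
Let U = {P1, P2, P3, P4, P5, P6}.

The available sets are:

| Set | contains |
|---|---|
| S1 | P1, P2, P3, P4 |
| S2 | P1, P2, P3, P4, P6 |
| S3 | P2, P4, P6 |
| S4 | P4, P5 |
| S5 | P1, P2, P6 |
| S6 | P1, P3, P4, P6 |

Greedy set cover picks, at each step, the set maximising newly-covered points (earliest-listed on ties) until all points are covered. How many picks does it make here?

2

Greedy: pick S2 (covers 5 new) → pick S4 (covers 1 new). Total picks: 2.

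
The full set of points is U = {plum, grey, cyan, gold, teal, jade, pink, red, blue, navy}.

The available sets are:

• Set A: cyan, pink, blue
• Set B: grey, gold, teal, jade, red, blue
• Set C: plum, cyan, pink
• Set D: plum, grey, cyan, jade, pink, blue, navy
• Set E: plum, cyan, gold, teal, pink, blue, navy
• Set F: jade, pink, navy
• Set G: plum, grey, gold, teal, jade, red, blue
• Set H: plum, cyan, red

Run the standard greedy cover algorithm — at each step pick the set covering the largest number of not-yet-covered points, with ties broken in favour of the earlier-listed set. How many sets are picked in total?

2

Greedy: pick D (covers 7 new) → pick B (covers 3 new). Total picks: 2.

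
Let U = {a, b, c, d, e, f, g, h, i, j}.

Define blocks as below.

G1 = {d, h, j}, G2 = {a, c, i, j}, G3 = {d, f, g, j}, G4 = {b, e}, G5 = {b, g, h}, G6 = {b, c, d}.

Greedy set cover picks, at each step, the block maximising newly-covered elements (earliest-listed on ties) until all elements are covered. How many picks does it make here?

Greedy: pick G2 (covers 4 new) → pick G3 (covers 3 new) → pick G4 (covers 2 new) → pick G1 (covers 1 new). Total picks: 4.

4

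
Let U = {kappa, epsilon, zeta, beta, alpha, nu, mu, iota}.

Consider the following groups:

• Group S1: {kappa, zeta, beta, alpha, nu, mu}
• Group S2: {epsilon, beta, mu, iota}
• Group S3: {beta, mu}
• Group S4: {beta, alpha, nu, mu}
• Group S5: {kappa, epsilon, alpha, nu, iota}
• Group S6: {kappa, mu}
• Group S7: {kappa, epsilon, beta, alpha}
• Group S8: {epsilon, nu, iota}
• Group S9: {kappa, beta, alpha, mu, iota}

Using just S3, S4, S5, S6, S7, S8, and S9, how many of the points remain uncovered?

1

Union of S3, S4, S5, S6, S7, S8, S9 = {kappa, epsilon, beta, alpha, nu, mu, iota}.
Not covered: zeta — 1 point.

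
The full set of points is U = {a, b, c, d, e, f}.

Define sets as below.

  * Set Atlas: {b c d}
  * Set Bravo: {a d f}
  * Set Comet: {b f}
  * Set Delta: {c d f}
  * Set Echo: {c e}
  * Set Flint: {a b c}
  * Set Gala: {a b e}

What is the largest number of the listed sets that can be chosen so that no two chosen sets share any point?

2

Comet, Echo are pairwise disjoint (Comet={b,f}; Echo={c,e}).
Every remaining set overlaps one of these, and no 3 of the listed sets are pairwise disjoint, so 2 is the maximum.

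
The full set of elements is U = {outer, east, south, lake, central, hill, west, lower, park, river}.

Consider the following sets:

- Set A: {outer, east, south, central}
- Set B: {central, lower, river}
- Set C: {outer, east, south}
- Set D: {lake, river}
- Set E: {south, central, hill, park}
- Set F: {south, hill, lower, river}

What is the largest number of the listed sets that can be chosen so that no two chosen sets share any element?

A, D are pairwise disjoint (A={outer,east,south,central}; D={lake,river}).
Every remaining set overlaps one of these, and no 3 of the listed sets are pairwise disjoint, so 2 is the maximum.

2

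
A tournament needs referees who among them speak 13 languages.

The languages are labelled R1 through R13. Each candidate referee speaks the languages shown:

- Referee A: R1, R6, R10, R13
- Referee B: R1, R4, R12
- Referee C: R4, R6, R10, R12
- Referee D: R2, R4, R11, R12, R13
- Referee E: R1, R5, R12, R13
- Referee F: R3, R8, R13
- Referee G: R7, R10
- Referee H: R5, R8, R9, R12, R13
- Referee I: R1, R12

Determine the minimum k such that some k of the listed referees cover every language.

Take {A, D, F, G, H}. Their union is {R1, R2, R3, R4, R5, R6, R7, R8, R9, R10, R11, R12, R13}, which is all 13 languages.
No 4 of the 9 referees cover everything (all 126 combinations miss at least one language), so 5 is optimal.

5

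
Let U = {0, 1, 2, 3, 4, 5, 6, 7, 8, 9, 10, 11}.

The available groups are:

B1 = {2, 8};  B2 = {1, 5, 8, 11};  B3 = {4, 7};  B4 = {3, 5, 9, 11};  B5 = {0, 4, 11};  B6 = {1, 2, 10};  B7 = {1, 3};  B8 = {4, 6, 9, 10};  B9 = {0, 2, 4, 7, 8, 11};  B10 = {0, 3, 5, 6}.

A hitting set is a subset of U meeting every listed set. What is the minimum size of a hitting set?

4

Take H = {2, 3, 4, 5}. Each listed group contains at least one of these, so H is a hitting set of size 4.
No choice of 3 items meets every group, so 4 is the minimum.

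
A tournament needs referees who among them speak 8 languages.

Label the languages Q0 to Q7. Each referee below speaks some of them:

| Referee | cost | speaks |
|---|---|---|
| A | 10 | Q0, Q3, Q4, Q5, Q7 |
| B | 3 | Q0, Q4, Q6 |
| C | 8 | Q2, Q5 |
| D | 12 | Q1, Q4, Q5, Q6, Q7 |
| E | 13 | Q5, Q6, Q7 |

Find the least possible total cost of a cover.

A, C, D together cover every language (A ∪ C ∪ D = {Q0, Q1, Q2, Q3, Q4, Q5, Q6, Q7}); total cost 10 + 8 + 12 = 30.
The greedy pick B, A, C, D costs 33; no covering selection beats 30.

30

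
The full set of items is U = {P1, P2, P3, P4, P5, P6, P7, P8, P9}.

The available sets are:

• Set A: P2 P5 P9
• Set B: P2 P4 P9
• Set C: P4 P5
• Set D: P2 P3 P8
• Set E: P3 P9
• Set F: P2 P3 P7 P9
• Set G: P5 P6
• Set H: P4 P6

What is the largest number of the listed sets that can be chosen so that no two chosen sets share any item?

2

C, D are pairwise disjoint (C={P4,P5}; D={P2,P3,P8}).
Every remaining set overlaps one of these, and no 3 of the listed sets are pairwise disjoint, so 2 is the maximum.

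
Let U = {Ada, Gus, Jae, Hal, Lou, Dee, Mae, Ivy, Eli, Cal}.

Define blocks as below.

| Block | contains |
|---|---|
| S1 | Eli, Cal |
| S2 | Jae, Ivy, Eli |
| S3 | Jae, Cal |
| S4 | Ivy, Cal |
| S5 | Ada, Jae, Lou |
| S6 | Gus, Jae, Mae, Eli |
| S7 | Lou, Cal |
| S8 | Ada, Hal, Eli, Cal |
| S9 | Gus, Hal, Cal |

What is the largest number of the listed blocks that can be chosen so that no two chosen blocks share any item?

S1, S5 are pairwise disjoint (S1={Eli,Cal}; S5={Ada,Jae,Lou}).
Every remaining block overlaps one of these, and no 3 of the listed blocks are pairwise disjoint, so 2 is the maximum.

2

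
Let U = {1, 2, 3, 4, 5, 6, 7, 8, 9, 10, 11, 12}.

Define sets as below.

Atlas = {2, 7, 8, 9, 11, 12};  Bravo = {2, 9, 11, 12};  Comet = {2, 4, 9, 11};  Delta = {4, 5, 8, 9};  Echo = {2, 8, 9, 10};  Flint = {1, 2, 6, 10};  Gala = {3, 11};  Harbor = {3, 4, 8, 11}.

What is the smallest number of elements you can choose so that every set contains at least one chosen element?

Take H = {2, 3, 5}. Each listed set contains at least one of these, so H is a hitting set of size 3.
The sets Delta, Flint, Gala are pairwise disjoint, so any hitting set needs a separate element for each — at least 3. Hence 3 is optimal.

3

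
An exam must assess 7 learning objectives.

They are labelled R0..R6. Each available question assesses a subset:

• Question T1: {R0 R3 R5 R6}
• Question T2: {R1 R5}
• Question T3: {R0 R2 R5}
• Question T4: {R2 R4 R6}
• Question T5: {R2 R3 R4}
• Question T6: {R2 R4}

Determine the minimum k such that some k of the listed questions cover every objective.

3

Take {T1, T2, T6}. Their union is {R0, R1, R2, R3, R4, R5, R6}, which is all 7 objectives.
Only T2 contains R1, so T2 is forced; the remaining 5 objectives need at least 2 more questions (each remaining question adds at most 3) — so at least 3 questions are needed, and 3 is optimal.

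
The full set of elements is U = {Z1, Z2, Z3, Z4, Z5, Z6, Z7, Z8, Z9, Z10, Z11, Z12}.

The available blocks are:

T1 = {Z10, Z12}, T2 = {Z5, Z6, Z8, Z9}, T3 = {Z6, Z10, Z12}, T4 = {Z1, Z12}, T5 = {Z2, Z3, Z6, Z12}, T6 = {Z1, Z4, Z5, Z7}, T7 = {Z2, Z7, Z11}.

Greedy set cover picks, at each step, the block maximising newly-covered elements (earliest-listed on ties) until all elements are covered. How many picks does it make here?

5

Greedy: pick T2 (covers 4 new) → pick T5 (covers 3 new) → pick T6 (covers 3 new) → pick T1 (covers 1 new) → pick T7 (covers 1 new). Total picks: 5.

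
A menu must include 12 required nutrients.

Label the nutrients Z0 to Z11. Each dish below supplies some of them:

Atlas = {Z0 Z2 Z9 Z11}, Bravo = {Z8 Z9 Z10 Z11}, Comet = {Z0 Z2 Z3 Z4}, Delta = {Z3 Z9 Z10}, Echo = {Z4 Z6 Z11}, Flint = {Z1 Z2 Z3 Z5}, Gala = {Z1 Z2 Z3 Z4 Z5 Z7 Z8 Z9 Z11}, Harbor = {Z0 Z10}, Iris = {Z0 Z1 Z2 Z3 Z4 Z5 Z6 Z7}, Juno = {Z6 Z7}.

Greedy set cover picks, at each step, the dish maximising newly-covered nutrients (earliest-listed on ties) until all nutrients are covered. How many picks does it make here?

3

Greedy: pick Gala (covers 9 new) → pick Harbor (covers 2 new) → pick Echo (covers 1 new). Total picks: 3.
(The true minimum cover uses only 2 dishes, so greedy is not optimal here.)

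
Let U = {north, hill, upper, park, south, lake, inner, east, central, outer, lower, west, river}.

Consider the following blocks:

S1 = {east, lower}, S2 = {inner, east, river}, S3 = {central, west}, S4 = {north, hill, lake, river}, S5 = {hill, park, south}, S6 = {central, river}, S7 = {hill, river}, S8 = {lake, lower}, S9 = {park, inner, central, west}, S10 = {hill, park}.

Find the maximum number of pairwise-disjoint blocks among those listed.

S2, S3, S5, S8 are pairwise disjoint (S2={inner,east,river}; S3={central,west}; S5={hill,park,south}; S8={lake,lower}).
Every remaining block overlaps one of these, and no 5 of the listed blocks are pairwise disjoint, so 4 is the maximum.

4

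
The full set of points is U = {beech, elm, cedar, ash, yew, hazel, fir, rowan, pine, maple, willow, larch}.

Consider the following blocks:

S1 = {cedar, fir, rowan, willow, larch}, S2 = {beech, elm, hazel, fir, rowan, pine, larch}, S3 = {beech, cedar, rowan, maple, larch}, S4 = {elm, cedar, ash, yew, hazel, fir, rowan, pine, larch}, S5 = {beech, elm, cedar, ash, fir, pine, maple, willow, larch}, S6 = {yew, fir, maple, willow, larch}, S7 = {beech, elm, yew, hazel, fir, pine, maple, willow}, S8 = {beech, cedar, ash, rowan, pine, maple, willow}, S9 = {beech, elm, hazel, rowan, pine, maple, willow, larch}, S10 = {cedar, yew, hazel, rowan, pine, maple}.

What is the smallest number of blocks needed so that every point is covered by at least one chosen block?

S4 and S7 together: S4 ∪ S7 = {beech, elm, cedar, ash, yew, hazel, fir, rowan, pine, maple, willow, larch} — every point is covered.
No single block has all 12 points (the largest, S4, has 9), so 2 is optimal.

2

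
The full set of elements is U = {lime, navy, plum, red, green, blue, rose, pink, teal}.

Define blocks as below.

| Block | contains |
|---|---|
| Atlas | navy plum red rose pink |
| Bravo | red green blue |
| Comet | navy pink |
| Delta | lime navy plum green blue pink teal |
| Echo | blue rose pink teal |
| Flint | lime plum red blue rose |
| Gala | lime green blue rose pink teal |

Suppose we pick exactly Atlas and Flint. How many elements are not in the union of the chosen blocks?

Union of Atlas, Flint = {lime, navy, plum, red, blue, rose, pink}.
Not covered: green, teal — 2 elements.

2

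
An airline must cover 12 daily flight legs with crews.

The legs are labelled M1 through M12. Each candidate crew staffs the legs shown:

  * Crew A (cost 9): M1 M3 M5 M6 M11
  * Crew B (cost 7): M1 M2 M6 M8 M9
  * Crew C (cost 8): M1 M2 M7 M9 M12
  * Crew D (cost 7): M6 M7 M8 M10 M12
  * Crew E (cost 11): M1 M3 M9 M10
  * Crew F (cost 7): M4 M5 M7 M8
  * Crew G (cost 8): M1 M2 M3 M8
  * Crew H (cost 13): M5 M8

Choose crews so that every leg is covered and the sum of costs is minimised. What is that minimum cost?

30

A, B, D, F together cover every leg (A ∪ B ∪ D ∪ F = {M1, M2, M3, M4, M5, M6, M7, M8, M9, M10, M11, M12}); total cost 9 + 7 + 7 + 7 = 30.
No covering selection has total cost below 30.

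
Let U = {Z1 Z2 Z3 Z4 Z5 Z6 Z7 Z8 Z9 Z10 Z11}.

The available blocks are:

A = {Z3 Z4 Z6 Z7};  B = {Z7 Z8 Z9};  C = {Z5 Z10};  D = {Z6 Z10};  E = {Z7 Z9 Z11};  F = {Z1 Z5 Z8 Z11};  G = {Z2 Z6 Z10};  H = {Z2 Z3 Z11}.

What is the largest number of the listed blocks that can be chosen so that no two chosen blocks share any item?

3

B, D, H are pairwise disjoint (B={Z7,Z8,Z9}; D={Z6,Z10}; H={Z2,Z3,Z11}).
Every remaining block overlaps one of these, and no 4 of the listed blocks are pairwise disjoint, so 3 is the maximum.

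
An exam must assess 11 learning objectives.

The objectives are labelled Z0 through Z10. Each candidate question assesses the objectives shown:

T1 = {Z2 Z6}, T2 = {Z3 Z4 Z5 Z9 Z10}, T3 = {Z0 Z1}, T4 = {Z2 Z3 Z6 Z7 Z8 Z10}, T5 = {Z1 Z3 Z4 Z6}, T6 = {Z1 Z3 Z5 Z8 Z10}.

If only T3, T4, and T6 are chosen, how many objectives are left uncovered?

Union of T3, T4, T6 = {Z0, Z1, Z2, Z3, Z5, Z6, Z7, Z8, Z10}.
Not covered: Z4, Z9 — 2 objectives.

2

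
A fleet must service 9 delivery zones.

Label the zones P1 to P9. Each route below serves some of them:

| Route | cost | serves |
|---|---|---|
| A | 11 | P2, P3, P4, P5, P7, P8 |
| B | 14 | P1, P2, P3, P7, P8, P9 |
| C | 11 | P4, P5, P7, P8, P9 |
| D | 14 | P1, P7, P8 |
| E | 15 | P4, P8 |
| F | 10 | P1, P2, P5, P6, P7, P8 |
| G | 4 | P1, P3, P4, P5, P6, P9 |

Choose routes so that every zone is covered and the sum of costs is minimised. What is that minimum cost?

F, G together cover every zone (F ∪ G = {P1, P2, P3, P4, P5, P6, P7, P8, P9}); total cost 10 + 4 = 14.
No covering selection has total cost below 14.

14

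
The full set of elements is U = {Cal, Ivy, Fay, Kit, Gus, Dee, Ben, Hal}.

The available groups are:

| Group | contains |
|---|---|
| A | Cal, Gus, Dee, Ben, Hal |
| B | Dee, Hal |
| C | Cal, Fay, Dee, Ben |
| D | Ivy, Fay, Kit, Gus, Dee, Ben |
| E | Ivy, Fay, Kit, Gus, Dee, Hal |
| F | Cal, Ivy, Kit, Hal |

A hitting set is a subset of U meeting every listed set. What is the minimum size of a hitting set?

2

Take H = {Dee, Hal}. Each listed group contains at least one of these, so H is a hitting set of size 2.
No single element lies in every group, so at least 2 are needed and 2 is optimal.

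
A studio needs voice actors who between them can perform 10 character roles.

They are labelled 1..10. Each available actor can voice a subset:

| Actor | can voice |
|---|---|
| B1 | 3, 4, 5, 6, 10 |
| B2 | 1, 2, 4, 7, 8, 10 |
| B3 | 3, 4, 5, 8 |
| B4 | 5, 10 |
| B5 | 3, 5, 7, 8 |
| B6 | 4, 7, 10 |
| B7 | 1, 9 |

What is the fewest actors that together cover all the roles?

3

B1 and B2 and B7 together: B1 ∪ B2 ∪ B7 = {1, 2, 3, 4, 5, 6, 7, 8, 9, 10} — every role is covered.
Only B2 contains 2, so B2 is forced; the remaining 4 roles need at least 2 more actors (each remaining actor adds at most 3) — so at least 3 actors are needed, and 3 is optimal.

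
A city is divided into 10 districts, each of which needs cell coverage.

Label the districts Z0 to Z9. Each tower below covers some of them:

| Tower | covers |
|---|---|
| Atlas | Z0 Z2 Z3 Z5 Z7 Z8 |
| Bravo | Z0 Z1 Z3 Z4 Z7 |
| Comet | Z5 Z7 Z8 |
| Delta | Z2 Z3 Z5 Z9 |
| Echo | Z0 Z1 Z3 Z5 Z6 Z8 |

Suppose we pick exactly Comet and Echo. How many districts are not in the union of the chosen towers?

Union of Comet, Echo = {Z0, Z1, Z3, Z5, Z6, Z7, Z8}.
Not covered: Z2, Z4, Z9 — 3 districts.

3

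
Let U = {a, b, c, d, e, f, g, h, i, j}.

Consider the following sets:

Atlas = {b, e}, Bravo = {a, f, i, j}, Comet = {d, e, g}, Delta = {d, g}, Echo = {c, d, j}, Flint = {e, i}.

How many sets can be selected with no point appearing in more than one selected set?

Atlas, Bravo, Delta are pairwise disjoint (Atlas={b,e}; Bravo={a,f,i,j}; Delta={d,g}).
Every remaining set overlaps one of these, and no 4 of the listed sets are pairwise disjoint, so 3 is the maximum.

3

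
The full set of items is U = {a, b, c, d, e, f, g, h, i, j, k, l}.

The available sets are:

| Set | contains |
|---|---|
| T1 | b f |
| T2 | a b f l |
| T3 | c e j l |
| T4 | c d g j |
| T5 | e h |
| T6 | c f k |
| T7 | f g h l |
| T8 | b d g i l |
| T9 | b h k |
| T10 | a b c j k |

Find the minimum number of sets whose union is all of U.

T2, T3, T8, and T9 cover everything between them: the union {a, b, c, d, e, f, g, h, i, j, k, l} is all of U.
No 3 of the 10 sets cover everything (all 120 combinations miss at least one item), so 4 is optimal.

4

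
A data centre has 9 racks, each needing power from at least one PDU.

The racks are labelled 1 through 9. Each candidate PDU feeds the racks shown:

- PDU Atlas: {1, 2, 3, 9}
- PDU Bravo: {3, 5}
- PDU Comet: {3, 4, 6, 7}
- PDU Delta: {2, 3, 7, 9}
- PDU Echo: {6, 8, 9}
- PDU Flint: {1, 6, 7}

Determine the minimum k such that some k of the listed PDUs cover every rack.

4

Take {Atlas, Bravo, Comet, Echo}. Their union is {1, 2, 3, 4, 5, 6, 7, 8, 9}, which is all 9 racks.
Only Bravo contains 5, so Bravo is forced; the remaining 7 racks need at least 3 more PDUs (each remaining PDU adds at most 3) — so at least 4 PDUs are needed, and 4 is optimal.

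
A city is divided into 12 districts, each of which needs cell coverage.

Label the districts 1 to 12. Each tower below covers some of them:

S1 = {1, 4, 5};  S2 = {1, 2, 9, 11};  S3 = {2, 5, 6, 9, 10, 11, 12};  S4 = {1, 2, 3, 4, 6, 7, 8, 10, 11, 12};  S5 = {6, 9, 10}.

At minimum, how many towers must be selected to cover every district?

S3 and S4 together: S3 ∪ S4 = {1, 2, 3, 4, 5, 6, 7, 8, 9, 10, 11, 12} — every district is covered.
No single tower has all 12 districts (the largest, S4, has 10), so 2 is optimal.

2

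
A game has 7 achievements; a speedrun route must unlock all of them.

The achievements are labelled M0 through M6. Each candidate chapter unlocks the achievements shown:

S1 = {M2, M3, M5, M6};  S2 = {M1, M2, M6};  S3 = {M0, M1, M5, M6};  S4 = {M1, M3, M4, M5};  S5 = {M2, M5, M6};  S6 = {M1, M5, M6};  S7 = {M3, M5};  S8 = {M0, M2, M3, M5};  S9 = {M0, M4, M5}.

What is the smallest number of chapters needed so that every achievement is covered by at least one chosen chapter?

S1 and S4 and S8 together: S1 ∪ S4 ∪ S8 = {M0, M1, M2, M3, M4, M5, M6} — every achievement is covered.
No 2 of the 9 chapters cover everything (all 36 combinations miss at least one achievement), so 3 is optimal.

3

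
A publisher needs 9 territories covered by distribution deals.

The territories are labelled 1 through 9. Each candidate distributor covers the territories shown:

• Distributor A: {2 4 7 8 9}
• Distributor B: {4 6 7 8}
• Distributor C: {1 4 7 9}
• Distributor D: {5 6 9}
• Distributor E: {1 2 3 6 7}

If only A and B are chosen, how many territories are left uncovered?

Union of A, B = {2, 4, 6, 7, 8, 9}.
Not covered: 1, 3, 5 — 3 territories.

3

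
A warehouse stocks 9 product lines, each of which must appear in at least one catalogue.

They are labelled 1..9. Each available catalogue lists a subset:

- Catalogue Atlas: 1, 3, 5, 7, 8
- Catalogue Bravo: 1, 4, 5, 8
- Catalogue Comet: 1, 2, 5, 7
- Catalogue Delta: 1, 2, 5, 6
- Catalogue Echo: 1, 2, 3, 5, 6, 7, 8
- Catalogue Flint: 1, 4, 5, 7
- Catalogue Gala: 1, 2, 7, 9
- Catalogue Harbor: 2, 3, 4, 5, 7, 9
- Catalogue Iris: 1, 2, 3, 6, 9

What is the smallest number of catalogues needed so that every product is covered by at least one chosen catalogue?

Take {Echo, Harbor}. Their union is {1, 2, 3, 4, 5, 6, 7, 8, 9}, which is all 9 products.
No single catalogue has all 9 products (the largest, Echo, has 7), so 2 is optimal.

2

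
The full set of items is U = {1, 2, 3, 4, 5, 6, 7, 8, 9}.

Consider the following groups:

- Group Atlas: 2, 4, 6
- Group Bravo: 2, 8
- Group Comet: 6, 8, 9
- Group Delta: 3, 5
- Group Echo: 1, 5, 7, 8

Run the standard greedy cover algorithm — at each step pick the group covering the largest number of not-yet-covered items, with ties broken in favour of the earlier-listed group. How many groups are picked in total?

4

Greedy: pick Echo (covers 4 new) → pick Atlas (covers 3 new) → pick Comet (covers 1 new) → pick Delta (covers 1 new). Total picks: 4.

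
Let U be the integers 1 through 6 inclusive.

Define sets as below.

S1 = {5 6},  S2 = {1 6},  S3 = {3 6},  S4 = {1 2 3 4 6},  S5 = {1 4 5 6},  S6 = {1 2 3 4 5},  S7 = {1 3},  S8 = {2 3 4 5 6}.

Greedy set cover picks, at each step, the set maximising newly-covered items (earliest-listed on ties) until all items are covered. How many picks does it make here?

2

Greedy: pick S4 (covers 5 new) → pick S1 (covers 1 new). Total picks: 2.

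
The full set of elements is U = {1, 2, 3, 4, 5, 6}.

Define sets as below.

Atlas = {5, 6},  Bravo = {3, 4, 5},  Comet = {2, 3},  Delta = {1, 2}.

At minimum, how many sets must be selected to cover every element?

Take {Atlas, Bravo, Delta}. Their union is {1, 2, 3, 4, 5, 6}, which is all 6 elements.
Only Delta contains 1, so Delta is forced; the remaining 4 elements need at least 2 more sets (each remaining set adds at most 3) — so at least 3 sets are needed, and 3 is optimal.

3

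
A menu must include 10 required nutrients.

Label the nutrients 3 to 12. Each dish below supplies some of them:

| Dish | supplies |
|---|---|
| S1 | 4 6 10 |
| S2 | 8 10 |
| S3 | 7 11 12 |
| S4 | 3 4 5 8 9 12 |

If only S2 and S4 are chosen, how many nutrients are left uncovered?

3

Union of S2, S4 = {3, 4, 5, 8, 9, 10, 12}.
Not covered: 6, 7, 11 — 3 nutrients.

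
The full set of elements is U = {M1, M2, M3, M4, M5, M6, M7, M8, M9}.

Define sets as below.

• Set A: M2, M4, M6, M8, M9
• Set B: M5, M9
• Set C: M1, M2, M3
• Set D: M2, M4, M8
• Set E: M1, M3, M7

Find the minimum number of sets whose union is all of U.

Take {A, B, E}. Their union is {M1, M2, M3, M4, M5, M6, M7, M8, M9}, which is all 9 elements.
Only B contains M5, so B is forced; the remaining 7 elements need at least 2 more sets (each remaining set adds at most 4) — so at least 3 sets are needed, and 3 is optimal.

3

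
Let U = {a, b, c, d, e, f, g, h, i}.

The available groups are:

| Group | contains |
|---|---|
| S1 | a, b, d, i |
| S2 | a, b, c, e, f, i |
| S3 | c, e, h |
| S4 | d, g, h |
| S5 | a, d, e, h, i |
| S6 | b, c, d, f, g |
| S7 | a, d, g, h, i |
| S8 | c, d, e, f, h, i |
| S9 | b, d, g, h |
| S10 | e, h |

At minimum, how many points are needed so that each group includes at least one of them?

The 2 points {b, h} hit every group.
The groups S1, S3 are pairwise disjoint, so any hitting set needs a separate point for each — at least 2. Hence 2 is optimal.

2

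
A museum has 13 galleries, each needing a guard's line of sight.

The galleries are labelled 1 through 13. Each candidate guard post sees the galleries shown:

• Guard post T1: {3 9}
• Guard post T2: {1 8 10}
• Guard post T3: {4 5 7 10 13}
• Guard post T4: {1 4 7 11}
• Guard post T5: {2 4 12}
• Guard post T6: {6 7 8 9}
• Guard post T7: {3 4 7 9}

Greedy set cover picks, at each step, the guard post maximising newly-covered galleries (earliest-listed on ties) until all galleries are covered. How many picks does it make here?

5

Greedy: pick T3 (covers 5 new) → pick T6 (covers 3 new) → pick T4 (covers 2 new) → pick T5 (covers 2 new) → pick T1 (covers 1 new). Total picks: 5.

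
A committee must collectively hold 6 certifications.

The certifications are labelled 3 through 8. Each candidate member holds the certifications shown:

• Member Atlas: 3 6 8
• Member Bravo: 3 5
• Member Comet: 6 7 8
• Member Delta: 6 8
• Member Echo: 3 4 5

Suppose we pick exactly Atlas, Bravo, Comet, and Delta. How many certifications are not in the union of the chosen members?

Union of Atlas, Bravo, Comet, Delta = {3, 5, 6, 7, 8}.
Not covered: 4 — 1 certification.

1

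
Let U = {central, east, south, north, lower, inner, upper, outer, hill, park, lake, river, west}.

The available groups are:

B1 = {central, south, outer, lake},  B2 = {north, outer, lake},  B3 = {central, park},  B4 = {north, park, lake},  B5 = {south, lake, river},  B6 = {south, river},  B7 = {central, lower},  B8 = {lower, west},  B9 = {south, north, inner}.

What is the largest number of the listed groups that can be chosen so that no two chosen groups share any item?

4

B2, B3, B6, B8 are pairwise disjoint (B2={north,outer,lake}; B3={central,park}; B6={south,river}; B8={lower,west}).
Every remaining group overlaps one of these, and no 5 of the listed groups are pairwise disjoint, so 4 is the maximum.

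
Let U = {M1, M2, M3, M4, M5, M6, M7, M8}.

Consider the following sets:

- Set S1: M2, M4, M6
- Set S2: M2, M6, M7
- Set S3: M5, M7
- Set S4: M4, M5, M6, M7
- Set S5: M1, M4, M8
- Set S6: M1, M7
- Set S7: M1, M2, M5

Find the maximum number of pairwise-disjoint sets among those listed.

S1, S6 are pairwise disjoint (S1={M2,M4,M6}; S6={M1,M7}).
Every remaining set overlaps one of these, and no 3 of the listed sets are pairwise disjoint, so 2 is the maximum.

2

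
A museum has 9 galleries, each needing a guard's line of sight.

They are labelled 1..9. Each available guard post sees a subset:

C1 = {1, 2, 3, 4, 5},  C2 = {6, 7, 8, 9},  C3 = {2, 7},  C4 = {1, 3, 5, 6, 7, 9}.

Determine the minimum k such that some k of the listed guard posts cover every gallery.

2

C1 and C2 together: C1 ∪ C2 = {1, 2, 3, 4, 5, 6, 7, 8, 9} — every gallery is covered.
No single guard post has all 9 galleries (the largest, C4, has 6), so 2 is optimal.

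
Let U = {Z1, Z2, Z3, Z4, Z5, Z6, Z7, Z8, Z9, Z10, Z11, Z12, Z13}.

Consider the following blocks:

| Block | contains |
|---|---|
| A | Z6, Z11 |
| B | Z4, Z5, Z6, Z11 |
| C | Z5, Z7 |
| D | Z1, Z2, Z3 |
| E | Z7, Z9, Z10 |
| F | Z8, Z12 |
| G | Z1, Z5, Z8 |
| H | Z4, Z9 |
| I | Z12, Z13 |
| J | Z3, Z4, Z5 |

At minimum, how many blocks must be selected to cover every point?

5

Take {B, D, E, F, I}. Their union is {Z1, Z2, Z3, Z4, Z5, Z6, Z7, Z8, Z9, Z10, Z11, Z12, Z13}, which is all 13 points.
No 4 of the 10 blocks cover everything (all 210 combinations miss at least one point), so 5 is optimal.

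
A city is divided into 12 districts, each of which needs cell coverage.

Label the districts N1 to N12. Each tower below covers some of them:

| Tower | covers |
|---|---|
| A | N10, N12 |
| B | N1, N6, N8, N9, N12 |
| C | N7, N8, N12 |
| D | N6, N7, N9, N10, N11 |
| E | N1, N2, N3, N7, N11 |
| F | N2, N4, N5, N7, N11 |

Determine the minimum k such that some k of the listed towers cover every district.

4

Take {B, D, E, F}. Their union is {N1, N2, N3, N4, N5, N6, N7, N8, N9, N10, N11, N12}, which is all 12 districts.
No 3 of the 6 towers cover everything (all 20 combinations miss at least one district), so 4 is optimal.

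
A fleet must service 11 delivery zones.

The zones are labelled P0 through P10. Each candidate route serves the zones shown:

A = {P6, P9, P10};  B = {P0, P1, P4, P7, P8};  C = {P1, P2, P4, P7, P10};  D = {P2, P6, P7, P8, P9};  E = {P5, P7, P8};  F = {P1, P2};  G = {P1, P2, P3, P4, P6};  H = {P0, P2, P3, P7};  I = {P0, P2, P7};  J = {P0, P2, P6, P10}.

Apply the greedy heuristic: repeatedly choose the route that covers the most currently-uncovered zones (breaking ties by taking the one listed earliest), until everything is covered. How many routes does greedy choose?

4

Greedy: pick B (covers 5 new) → pick A (covers 3 new) → pick G (covers 2 new) → pick E (covers 1 new). Total picks: 4.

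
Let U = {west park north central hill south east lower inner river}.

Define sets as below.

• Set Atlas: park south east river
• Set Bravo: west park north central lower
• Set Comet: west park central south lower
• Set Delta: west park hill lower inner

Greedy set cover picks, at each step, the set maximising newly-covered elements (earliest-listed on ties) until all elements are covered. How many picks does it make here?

Greedy: pick Bravo (covers 5 new) → pick Atlas (covers 3 new) → pick Delta (covers 2 new). Total picks: 3.

3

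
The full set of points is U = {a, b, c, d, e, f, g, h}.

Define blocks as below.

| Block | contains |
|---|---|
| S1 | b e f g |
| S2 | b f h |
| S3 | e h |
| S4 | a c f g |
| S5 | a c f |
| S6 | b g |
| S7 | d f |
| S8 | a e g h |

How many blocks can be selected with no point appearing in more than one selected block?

S3, S6, S7 are pairwise disjoint (S3={e,h}; S6={b,g}; S7={d,f}).
Every remaining block overlaps one of these, and no 4 of the listed blocks are pairwise disjoint, so 3 is the maximum.

3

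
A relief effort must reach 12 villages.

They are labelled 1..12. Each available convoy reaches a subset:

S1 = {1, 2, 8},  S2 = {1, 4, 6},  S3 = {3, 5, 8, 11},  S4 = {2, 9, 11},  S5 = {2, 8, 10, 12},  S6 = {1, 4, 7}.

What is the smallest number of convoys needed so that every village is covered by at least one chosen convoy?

S2 and S3 and S4 and S5 and S6 together: S2 ∪ S3 ∪ S4 ∪ S5 ∪ S6 = {1, 2, 3, 4, 5, 6, 7, 8, 9, 10, 11, 12} — every village is covered.
No 4 of the 6 convoys cover everything (all 15 combinations miss at least one village), so 5 is optimal.

5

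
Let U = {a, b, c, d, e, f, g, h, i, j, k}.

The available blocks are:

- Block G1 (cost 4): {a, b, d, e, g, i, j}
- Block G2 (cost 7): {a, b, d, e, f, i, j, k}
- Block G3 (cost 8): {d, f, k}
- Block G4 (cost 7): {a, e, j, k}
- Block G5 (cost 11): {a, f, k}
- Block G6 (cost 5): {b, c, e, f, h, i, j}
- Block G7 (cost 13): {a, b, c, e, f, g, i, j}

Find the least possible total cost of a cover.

G1, G2, G6 together cover every element (G1 ∪ G2 ∪ G6 = {a, b, c, d, e, f, g, h, i, j, k}); total cost 4 + 7 + 5 = 16.
No covering selection has total cost below 16.

16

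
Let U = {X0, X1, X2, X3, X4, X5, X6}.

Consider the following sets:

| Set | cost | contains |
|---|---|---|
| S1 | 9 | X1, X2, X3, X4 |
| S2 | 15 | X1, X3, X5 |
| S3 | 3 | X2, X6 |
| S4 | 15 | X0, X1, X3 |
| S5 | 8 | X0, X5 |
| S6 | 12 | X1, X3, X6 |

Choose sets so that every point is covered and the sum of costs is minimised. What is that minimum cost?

20

S1, S3, S5 together cover every point (S1 ∪ S3 ∪ S5 = {X0, X1, X2, X3, X4, X5, X6}); total cost 9 + 3 + 8 = 20.
No covering selection has total cost below 20.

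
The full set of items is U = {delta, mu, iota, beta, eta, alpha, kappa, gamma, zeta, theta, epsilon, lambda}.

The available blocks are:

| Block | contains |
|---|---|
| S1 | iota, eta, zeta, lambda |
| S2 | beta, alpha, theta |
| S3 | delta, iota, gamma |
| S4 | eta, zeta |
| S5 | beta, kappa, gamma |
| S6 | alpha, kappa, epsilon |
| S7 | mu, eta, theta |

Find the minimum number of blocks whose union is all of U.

5

Take {S1, S3, S5, S6, S7}. Their union is {delta, mu, iota, beta, eta, alpha, kappa, gamma, zeta, theta, epsilon, lambda}, which is all 12 items.
No 4 of the 7 blocks cover everything (all 35 combinations miss at least one item), so 5 is optimal.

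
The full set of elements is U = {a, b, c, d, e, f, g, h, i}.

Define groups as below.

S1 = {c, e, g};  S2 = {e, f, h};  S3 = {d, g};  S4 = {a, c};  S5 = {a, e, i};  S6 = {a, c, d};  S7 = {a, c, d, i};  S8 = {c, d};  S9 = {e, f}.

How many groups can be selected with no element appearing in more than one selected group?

3

S2, S3, S4 are pairwise disjoint (S2={e,f,h}; S3={d,g}; S4={a,c}).
Every remaining group overlaps one of these, and no 4 of the listed groups are pairwise disjoint, so 3 is the maximum.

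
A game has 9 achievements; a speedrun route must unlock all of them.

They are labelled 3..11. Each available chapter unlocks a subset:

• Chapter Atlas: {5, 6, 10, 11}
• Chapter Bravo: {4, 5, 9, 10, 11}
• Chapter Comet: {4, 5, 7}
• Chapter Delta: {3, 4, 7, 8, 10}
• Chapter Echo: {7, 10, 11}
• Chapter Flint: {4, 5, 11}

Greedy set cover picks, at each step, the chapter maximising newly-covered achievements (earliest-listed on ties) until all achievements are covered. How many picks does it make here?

3

Greedy: pick Bravo (covers 5 new) → pick Delta (covers 3 new) → pick Atlas (covers 1 new). Total picks: 3.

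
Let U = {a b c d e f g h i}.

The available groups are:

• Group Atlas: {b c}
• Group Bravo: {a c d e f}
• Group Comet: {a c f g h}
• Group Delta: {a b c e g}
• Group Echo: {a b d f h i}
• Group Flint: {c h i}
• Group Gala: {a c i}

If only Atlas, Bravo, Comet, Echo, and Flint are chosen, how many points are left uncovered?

Union of Atlas, Bravo, Comet, Echo, Flint = {a, b, c, d, e, f, g, h, i} — that's every point, so 0 are uncovered.

0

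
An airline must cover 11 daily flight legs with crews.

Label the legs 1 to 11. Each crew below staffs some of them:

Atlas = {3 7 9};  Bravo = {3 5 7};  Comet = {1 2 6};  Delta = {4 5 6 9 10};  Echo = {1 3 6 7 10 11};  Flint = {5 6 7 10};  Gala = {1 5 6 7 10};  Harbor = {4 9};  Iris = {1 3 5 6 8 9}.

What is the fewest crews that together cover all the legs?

Take {Comet, Delta, Echo, Iris}. Their union is {1, 2, 3, 4, 5, 6, 7, 8, 9, 10, 11}, which is all 11 legs.
No 3 of the 9 crews cover everything (all 84 combinations miss at least one leg), so 4 is optimal.

4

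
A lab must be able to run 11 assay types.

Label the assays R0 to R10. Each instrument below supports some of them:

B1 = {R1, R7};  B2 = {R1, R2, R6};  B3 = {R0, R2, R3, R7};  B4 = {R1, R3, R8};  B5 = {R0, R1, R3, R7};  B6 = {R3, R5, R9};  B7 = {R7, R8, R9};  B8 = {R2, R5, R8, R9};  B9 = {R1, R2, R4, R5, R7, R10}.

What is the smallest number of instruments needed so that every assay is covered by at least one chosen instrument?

4

B2 and B3 and B8 and B9 together: B2 ∪ B3 ∪ B8 ∪ B9 = {R0, R1, R2, R3, R4, R5, R6, R7, R8, R9, R10} — every assay is covered.
Only B9 contains R4, so B9 is forced; the remaining 5 assays need at least 3 more instruments (each remaining instrument adds at most 2) — so at least 4 instruments are needed, and 4 is optimal.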